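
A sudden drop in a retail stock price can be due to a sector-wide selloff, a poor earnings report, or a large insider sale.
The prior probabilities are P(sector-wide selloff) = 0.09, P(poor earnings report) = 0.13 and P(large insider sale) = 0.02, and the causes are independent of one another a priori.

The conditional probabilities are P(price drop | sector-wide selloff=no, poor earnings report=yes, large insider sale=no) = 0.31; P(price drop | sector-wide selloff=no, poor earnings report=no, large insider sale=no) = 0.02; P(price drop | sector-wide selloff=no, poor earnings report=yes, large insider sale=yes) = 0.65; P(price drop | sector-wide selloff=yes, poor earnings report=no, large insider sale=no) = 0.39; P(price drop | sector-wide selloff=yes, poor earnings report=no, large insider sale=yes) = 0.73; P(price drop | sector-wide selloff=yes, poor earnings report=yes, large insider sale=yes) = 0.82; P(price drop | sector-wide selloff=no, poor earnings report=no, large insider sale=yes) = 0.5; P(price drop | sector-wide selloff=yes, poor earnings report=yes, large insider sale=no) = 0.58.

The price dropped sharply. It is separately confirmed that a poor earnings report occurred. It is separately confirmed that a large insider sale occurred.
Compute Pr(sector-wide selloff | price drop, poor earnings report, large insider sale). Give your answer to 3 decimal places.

Pr(sector-wide selloff | price drop, poor earnings report, large insider sale) ≈ 0.111

For the numerator, keep only sector-wide selloff=true terms: 0.82·0.09 = 0.073800
The normalizing constant is 0.65·0.91 + 0.82·0.09 = 0.665300
P(sector-wide selloff | price drop, poor earnings report, large insider sale) = 0.073800/0.665300 ≈ 0.111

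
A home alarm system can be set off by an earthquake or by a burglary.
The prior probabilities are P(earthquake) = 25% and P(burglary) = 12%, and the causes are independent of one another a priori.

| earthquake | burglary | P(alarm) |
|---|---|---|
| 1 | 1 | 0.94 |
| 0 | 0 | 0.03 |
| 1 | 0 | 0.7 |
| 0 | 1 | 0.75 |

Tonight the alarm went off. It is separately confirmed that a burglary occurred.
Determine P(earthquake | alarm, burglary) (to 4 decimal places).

P(earthquake | alarm, burglary) ≈ 0.2947

P(alarm | burglary) = 0.75·0.75 + 0.94·0.25 = 0.562500 + 0.235000 = 0.797500
The earthquake-present share is 0.94·0.25 = 0.235000.
P(earthquake | alarm, burglary) = 0.235000 / 0.797500 ≈ 0.2947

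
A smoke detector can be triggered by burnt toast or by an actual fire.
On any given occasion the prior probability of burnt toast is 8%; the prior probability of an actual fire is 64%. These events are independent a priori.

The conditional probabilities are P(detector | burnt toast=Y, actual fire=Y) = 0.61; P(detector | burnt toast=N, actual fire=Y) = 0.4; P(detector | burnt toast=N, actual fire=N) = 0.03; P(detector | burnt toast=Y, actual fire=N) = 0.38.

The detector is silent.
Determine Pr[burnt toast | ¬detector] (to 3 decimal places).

Pr[burnt toast | ¬detector] ≈ 0.053

P(¬detector) = 0.97*0.92*0.36 + 0.6*0.92*0.64 + 0.62*0.08*0.36 + 0.39*0.08*0.64 = 0.321264 + 0.353280 + 0.017856 + 0.019968 = 0.712368
The burnt toast-present share is 0.017856 + 0.019968 = 0.037824.
P(burnt toast | ¬detector) = 0.037824 / 0.712368 ≈ 0.053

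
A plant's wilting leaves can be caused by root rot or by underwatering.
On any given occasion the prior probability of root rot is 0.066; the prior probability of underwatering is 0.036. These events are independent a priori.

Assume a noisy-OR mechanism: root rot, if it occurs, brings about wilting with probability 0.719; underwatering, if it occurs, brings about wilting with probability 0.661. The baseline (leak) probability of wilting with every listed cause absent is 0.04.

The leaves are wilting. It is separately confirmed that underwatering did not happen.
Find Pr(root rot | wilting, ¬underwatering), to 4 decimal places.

Pr(root rot | wilting, ¬underwatering) ≈ 0.5633

Under noisy-OR, P(wilting | causes) = 1 − (1−0.04)·∏(1−qᵢ) over the active causes.
Enumerate both values of root rot and weight by the priors:
  P(wilting | ¬underwatering) = 0.04×0.934 + 0.73024×0.066
        = 0.037360 + 0.048196 = 0.085556
The terms with root rot present sum to 0.048196, so
  P(root rot | wilting, ¬underwatering) = 0.048196 / 0.085556 ≈ 0.5633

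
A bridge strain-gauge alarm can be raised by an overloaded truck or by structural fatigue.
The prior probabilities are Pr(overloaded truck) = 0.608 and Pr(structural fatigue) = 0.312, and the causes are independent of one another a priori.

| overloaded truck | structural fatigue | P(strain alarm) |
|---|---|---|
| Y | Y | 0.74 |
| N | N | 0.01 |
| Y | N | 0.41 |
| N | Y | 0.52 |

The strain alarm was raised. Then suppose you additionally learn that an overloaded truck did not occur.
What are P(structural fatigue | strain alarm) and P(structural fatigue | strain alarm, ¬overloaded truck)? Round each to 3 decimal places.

P(structural fatigue | strain alarm) ≈ 0.539; P(structural fatigue | strain alarm, ¬overloaded truck) ≈ 0.959

Sum P(strain alarm|·) weighted by the priors over the 4 (overloaded truck, structural fatigue) configurations:
  P(strain alarm) = 0.01*0.392*0.688 + 0.52*0.392*0.312 + 0.41*0.608*0.688 + 0.74*0.608*0.312
        = 0.002697 + 0.063598 + 0.171505 + 0.140375 = 0.378175
The terms with structural fatigue present sum to 0.203973, so
  P(structural fatigue | strain alarm) = 0.203973 / 0.378175 ≈ 0.539

With the extra evidence:
Numerator (weight on configurations with structural fatigue): 0.52*0.312 = 0.162240
The normalizing constant is 0.01*0.688 + 0.52*0.312 = 0.169120
Posterior = 0.162240 / 0.169120 ≈ 0.959
With overloaded truck excluded, structural fatigue must carry more of the explanatory weight for the strain alarm.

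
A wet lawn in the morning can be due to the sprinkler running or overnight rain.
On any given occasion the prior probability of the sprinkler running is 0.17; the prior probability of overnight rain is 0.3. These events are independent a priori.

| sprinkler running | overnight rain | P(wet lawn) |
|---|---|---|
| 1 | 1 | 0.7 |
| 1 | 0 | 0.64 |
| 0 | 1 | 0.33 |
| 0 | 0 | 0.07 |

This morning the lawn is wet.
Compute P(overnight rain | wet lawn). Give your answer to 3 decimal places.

Sum P(wet lawn|·) weighted by the priors over the 4 (sprinkler running, overnight rain) configurations:
  P(wet lawn) = 0.07*0.83*0.7 + 0.33*0.83*0.3 + 0.64*0.17*0.7 + 0.7*0.17*0.3
        = 0.040670 + 0.082170 + 0.076160 + 0.035700 = 0.234700
Configurations with overnight rain contribute 0.117870, so
  P(overnight rain | wet lawn) = 0.117870 / 0.234700 ≈ 0.502

P(overnight rain | wet lawn) ≈ 0.502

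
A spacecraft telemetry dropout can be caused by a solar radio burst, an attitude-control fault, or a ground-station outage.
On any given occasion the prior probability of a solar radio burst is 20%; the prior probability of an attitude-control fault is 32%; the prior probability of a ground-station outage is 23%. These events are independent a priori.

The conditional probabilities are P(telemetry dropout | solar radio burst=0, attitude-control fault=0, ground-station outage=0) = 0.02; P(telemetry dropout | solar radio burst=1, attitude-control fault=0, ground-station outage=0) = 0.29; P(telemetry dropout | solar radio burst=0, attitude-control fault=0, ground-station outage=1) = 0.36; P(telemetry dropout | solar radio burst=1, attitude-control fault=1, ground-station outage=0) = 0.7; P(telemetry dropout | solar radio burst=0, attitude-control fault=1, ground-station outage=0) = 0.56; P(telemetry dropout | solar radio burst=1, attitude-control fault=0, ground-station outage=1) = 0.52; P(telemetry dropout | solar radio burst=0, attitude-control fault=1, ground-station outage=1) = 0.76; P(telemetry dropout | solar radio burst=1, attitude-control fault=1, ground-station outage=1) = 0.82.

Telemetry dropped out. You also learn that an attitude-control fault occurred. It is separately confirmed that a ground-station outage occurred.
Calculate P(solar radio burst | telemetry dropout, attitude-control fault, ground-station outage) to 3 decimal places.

Sum P(telemetry dropout|·) weighted by the priors over both values of solar radio burst:
  P(telemetry dropout | attitude-control fault, ground-station outage) = 0.76·0.8 + 0.82·0.2
        = 0.608000 + 0.164000 = 0.772000
The terms with solar radio burst present sum to 0.164000, so
  P(solar radio burst | telemetry dropout, attitude-control fault, ground-station outage) = 0.164000 / 0.772000 ≈ 0.212

P(solar radio burst | telemetry dropout, attitude-control fault, ground-station outage) ≈ 0.212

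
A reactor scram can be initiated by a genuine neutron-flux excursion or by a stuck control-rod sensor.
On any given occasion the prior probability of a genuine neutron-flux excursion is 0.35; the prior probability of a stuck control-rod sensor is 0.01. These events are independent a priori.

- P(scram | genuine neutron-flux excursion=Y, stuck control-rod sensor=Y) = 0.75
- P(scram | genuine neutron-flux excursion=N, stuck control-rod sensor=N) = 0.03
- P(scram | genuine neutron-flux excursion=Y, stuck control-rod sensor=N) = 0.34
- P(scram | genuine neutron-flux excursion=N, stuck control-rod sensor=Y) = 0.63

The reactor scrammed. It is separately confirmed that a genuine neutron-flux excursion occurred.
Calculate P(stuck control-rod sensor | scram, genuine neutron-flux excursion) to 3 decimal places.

P(scram | genuine neutron-flux excursion) = 0.34·0.99 + 0.75·0.01 = 0.336600 + 0.007500 = 0.344100
The stuck control-rod sensor-present share is 0.75·0.01 = 0.007500.
So P(stuck control-rod sensor | scram, genuine neutron-flux excursion) = 0.007500/0.344100 ≈ 0.022.

P(stuck control-rod sensor | scram, genuine neutron-flux excursion) ≈ 0.022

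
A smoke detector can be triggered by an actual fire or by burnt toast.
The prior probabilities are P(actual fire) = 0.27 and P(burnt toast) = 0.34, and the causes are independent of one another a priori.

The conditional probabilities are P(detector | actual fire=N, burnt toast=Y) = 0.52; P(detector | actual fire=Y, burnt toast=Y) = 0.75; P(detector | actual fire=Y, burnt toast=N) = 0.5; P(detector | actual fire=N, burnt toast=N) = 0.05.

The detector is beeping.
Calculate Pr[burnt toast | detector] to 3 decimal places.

Pr[burnt toast | detector] ≈ 0.636

Weight on burnt toast=true, given the evidence: 0.129064 + 0.068850 = 0.197914
The normalizing constant is 0.05·0.73·0.66 + 0.52·0.73·0.34 + 0.5·0.27·0.66 + 0.75·0.27·0.34 = 0.311104
P(burnt toast | detector) = 0.197914/0.311104 ≈ 0.636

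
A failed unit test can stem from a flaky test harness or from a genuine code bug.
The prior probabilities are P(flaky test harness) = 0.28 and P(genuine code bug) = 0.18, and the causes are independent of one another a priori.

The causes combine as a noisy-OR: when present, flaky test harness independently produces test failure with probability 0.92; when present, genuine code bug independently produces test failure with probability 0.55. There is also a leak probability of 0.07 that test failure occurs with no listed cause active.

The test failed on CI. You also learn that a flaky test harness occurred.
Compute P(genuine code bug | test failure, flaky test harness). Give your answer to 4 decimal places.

Under noisy-OR, P(test failure | causes) = 1 − (1−0.07)·∏(1−qᵢ) over the active causes.
Enumerate both values of genuine code bug and weight by the priors:
  P(test failure | flaky test harness) = 0.9256·0.82 + 0.96652·0.18
        = 0.758992 + 0.173974 = 0.932966
Keeping only the genuine code bug-present terms gives 0.173974, so
  P(genuine code bug | test failure, flaky test harness) = 0.173974 / 0.932966 ≈ 0.1865

P(genuine code bug | test failure, flaky test harness) ≈ 0.1865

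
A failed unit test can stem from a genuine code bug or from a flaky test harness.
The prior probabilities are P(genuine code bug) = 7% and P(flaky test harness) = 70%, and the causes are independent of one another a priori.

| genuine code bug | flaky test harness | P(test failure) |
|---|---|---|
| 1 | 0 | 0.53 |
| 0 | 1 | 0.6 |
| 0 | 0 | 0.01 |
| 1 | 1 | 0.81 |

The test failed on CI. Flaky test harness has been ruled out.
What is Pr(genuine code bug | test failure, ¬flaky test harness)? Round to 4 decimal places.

Enumerate both values of genuine code bug and weight by the priors:
  P(test failure | ¬flaky test harness) = 0.01×0.93 + 0.53×0.07
        = 0.009300 + 0.037100 = 0.046400
Configurations with genuine code bug contribute 0.037100, so
  P(genuine code bug | test failure, ¬flaky test harness) = 0.037100 / 0.046400 ≈ 0.7996

Pr(genuine code bug | test failure, ¬flaky test harness) ≈ 0.7996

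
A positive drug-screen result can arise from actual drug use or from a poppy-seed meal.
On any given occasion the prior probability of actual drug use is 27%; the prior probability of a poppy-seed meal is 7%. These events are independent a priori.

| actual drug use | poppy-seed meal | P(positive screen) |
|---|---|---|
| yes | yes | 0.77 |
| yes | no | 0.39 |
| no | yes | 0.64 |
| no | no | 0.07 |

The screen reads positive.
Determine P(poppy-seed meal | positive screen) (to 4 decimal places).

For the numerator, keep only poppy-seed meal=true terms: 0.032704 + 0.014553 = 0.047257
Normalizer over all consistent configurations: 0.07*0.73*0.93 + 0.64*0.73*0.07 + 0.39*0.27*0.93 + 0.77*0.27*0.07 = 0.192709
Posterior = 0.047257 / 0.192709 ≈ 0.2452

P(poppy-seed meal | positive screen) ≈ 0.2452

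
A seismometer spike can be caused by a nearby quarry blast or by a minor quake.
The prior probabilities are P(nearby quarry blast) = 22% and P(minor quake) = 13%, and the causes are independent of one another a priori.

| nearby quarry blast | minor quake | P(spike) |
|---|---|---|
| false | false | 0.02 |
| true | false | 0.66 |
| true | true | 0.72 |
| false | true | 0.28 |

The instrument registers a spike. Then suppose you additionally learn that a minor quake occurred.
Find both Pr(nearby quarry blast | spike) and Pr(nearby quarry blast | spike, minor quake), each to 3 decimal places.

P(spike) = 0.02·0.78·0.87 + 0.28·0.78·0.13 + 0.66·0.22·0.87 + 0.72·0.22·0.13 = 0.013572 + 0.028392 + 0.126324 + 0.020592 = 0.188880
Restricting to configurations with nearby quarry blast present: 0.126324 + 0.020592 = 0.146916.
Hence the posterior is 0.146916/0.188880 ≈ 0.778.

Now also conditioning on minor quake=true:
By total probability over both values of nearby quarry blast:
  P(spike | minor quake) = 0.28*0.78 + 0.72*0.22
        = 0.218400 + 0.158400 = 0.376800
The terms with nearby quarry blast present sum to 0.158400, so
  P(nearby quarry blast | spike, minor quake) = 0.158400 / 0.376800 ≈ 0.420

Pr(nearby quarry blast | spike) ≈ 0.778; Pr(nearby quarry blast | spike, minor quake) ≈ 0.420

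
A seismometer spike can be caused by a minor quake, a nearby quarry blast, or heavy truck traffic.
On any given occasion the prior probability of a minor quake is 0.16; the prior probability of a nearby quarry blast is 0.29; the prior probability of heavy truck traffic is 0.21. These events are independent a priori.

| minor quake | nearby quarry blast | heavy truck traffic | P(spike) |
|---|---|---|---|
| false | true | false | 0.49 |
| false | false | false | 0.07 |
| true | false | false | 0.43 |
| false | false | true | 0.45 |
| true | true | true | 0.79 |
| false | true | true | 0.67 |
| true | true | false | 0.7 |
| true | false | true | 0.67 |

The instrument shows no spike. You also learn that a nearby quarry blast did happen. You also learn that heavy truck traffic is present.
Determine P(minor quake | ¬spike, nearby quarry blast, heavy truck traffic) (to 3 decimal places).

P(¬spike | nearby quarry blast, heavy truck traffic) = 0.33×0.84 + 0.21×0.16 = 0.277200 + 0.033600 = 0.310800
The minor quake-present share is 0.21×0.16 = 0.033600.
P(minor quake | ¬spike, nearby quarry blast, heavy truck traffic) = 0.033600 / 0.310800 ≈ 0.108

P(minor quake | ¬spike, nearby quarry blast, heavy truck traffic) ≈ 0.108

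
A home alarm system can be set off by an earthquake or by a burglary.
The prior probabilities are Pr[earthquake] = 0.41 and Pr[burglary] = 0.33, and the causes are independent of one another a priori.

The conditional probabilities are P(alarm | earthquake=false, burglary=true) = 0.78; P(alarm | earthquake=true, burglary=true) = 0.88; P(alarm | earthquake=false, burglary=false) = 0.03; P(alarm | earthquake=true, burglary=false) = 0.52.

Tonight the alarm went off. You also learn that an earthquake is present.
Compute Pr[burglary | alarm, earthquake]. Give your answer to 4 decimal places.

Pr[burglary | alarm, earthquake] ≈ 0.4546

For the numerator, keep only burglary=true terms: 0.88*0.33 = 0.290400
Denominator P(alarm | earthquake): 0.52*0.67 + 0.88*0.33 = 0.638800
P(burglary | alarm, earthquake) = 0.290400/0.638800 ≈ 0.4546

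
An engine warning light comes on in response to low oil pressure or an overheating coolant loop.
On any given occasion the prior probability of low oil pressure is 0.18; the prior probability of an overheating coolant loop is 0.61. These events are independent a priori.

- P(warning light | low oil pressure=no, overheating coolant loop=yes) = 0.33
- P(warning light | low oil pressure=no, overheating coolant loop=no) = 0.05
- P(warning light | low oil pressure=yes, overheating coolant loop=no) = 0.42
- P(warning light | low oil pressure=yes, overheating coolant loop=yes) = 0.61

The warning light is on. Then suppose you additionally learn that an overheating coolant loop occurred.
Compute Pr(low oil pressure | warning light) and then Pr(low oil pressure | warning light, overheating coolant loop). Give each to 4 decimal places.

Pr(low oil pressure | warning light) ≈ 0.3476; Pr(low oil pressure | warning light, overheating coolant loop) ≈ 0.2886

P(warning light) = 0.05×0.82×0.39 + 0.33×0.82×0.61 + 0.42×0.18×0.39 + 0.61×0.18×0.61 = 0.015990 + 0.165066 + 0.029484 + 0.066978 = 0.277518
Of this, 0.096462 comes from 0.029484 + 0.066978 (the low oil pressure=true cases).
So P(low oil pressure | warning light) = 0.096462/0.277518 ≈ 0.3476.

Now condition on the additional information:
P(warning light | overheating coolant loop) = 0.33·0.82 + 0.61·0.18 = 0.270600 + 0.109800 = 0.380400
Of this, 0.109800 comes from 0.61·0.18 (the low oil pressure=true cases).
P(low oil pressure | warning light, overheating coolant loop) = 0.109800 / 0.380400 ≈ 0.2886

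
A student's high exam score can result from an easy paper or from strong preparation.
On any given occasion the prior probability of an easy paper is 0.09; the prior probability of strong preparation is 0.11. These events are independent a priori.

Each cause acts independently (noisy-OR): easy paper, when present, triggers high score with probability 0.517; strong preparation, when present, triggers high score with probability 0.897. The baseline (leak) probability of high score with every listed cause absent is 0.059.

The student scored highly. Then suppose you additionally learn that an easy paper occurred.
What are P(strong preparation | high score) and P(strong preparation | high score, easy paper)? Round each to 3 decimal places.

Under noisy-OR, P(high score | causes) = 1 − (1−0.059)·∏(1−qᵢ) over the active causes.
Enumerate the 4 (easy paper, strong preparation) configurations and weight by the priors:
  P(high score) = 0.059*0.91*0.89 + 0.903077*0.91*0.11 + 0.545497*0.09*0.89 + 0.953186*0.09*0.11
        = 0.047784 + 0.090398 + 0.043694 + 0.009437 = 0.191313
Configurations with strong preparation contribute 0.099835, so
  P(strong preparation | high score) = 0.099835 / 0.191313 ≈ 0.522

With the extra evidence:
Weight on strong preparation=true, given the evidence: 0.953186×0.11 = 0.104850
Normalizer over all consistent configurations: 0.545497×0.89 + 0.953186×0.11 = 0.590342
P(strong preparation | high score, easy paper) = 0.104850/0.590342 ≈ 0.178

P(strong preparation | high score) ≈ 0.522; P(strong preparation | high score, easy paper) ≈ 0.178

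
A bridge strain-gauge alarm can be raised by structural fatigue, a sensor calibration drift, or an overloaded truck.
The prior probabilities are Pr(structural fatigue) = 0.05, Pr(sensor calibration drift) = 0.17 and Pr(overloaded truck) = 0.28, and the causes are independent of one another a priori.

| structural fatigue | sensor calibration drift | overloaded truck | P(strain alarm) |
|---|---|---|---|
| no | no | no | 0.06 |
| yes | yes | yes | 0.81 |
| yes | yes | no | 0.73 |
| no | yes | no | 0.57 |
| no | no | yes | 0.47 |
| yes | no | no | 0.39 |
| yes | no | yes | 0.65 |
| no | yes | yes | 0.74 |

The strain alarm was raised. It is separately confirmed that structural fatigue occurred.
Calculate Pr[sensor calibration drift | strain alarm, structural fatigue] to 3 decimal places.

Pr[sensor calibration drift | strain alarm, structural fatigue] ≈ 0.250

Numerator (weight on configurations with sensor calibration drift): 0.089352 + 0.038556 = 0.127908
Denominator P(strain alarm | structural fatigue): 0.39×0.83×0.72 + 0.65×0.83×0.28 + 0.73×0.17×0.72 + 0.81×0.17×0.28 = 0.512032
Posterior = 0.127908 / 0.512032 ≈ 0.250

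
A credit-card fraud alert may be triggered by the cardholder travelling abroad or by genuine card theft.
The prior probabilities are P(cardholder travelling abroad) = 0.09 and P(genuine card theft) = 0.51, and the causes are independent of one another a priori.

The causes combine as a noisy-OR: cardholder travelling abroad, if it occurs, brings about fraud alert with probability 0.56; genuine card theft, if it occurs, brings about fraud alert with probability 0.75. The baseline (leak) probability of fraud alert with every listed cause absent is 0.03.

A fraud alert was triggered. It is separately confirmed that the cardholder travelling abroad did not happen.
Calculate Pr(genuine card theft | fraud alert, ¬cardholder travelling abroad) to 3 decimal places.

Under noisy-OR, P(fraud alert | causes) = 1 − (1−0.03)·∏(1−qᵢ) over the active causes.
P(fraud alert | ¬cardholder travelling abroad) = 0.03·0.49 + 0.7575·0.51 = 0.014700 + 0.386325 = 0.401025
The genuine card theft-present share is 0.7575·0.51 = 0.386325.
P(genuine card theft | fraud alert, ¬cardholder travelling abroad) = 0.386325 / 0.401025 ≈ 0.963

Pr(genuine card theft | fraud alert, ¬cardholder travelling abroad) ≈ 0.963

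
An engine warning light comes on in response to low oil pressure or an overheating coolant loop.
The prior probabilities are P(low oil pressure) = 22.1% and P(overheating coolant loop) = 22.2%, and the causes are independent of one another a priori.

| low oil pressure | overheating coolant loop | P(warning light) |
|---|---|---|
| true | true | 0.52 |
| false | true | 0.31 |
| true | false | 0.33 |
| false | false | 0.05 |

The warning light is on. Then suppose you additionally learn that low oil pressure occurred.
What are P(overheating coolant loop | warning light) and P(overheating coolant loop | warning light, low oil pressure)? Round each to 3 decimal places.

P(overheating coolant loop | warning light) ≈ 0.476; P(overheating coolant loop | warning light, low oil pressure) ≈ 0.310

P(warning light) = 0.05*0.779*0.778 + 0.31*0.779*0.222 + 0.33*0.221*0.778 + 0.52*0.221*0.222 = 0.030303 + 0.053611 + 0.056740 + 0.025512 = 0.166166
Restricting to configurations with overheating coolant loop present: 0.053611 + 0.025512 = 0.079123.
Hence the posterior is 0.079123/0.166166 ≈ 0.476.

Now also conditioning on low oil pressure=true:
P(warning light | low oil pressure) = 0.33*0.778 + 0.52*0.222 = 0.256740 + 0.115440 = 0.372180
The overheating coolant loop-present share is 0.52*0.222 = 0.115440.
So P(overheating coolant loop | warning light, low oil pressure) = 0.115440/0.372180 ≈ 0.310.
The drop from 0.476 to 0.310 is the explaining-away (discounting) effect.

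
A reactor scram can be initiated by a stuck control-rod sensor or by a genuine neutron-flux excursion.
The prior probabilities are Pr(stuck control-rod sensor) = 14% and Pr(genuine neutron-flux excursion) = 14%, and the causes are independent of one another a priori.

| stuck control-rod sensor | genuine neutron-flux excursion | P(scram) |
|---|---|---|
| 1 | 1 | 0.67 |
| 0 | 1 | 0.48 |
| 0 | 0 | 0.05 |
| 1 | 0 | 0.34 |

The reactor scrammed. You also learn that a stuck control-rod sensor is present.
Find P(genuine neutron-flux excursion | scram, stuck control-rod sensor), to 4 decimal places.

P(genuine neutron-flux excursion | scram, stuck control-rod sensor) ≈ 0.2429

Numerator (weight on configurations with genuine neutron-flux excursion): 0.67×0.14 = 0.093800
Denominator P(scram | stuck control-rod sensor): 0.34×0.86 + 0.67×0.14 = 0.386200
Posterior = 0.093800 / 0.386200 ≈ 0.2429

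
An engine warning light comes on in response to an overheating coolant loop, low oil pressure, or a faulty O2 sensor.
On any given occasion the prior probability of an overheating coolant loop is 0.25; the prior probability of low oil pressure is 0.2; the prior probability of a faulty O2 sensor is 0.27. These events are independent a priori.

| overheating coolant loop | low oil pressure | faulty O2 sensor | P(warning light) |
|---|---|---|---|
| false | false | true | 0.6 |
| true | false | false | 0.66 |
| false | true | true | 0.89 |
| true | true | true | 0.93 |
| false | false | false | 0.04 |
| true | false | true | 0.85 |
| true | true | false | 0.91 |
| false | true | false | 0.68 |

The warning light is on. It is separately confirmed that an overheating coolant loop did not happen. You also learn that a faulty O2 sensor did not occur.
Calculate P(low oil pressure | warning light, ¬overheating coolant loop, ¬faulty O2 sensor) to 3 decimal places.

P(low oil pressure | warning light, ¬overheating coolant loop, ¬faulty O2 sensor) ≈ 0.810

Weight on low oil pressure=true, given the evidence: 0.68×0.2 = 0.136000
Normalizer over all consistent configurations: 0.04×0.8 + 0.68×0.2 = 0.168000
Posterior = 0.136000 / 0.168000 ≈ 0.810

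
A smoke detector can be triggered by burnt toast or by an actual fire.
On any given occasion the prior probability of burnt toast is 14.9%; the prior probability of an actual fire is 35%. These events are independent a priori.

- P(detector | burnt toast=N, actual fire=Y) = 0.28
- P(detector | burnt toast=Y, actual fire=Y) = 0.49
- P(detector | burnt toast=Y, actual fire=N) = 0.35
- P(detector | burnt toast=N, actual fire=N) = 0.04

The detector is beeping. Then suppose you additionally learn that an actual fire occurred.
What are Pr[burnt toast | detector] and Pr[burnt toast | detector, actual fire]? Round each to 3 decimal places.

Pr[burnt toast | detector] ≈ 0.360; Pr[burnt toast | detector, actual fire] ≈ 0.235

For the numerator, keep only burnt toast=true terms: 0.033897 + 0.025553 = 0.059450
The normalizing constant is 0.04×0.851×0.65 + 0.28×0.851×0.35 + 0.35×0.149×0.65 + 0.49×0.149×0.35 = 0.164974
P(burnt toast | detector) = 0.059450/0.164974 ≈ 0.360

With the extra evidence:
Sum P(detector|·) weighted by the priors over both values of burnt toast:
  P(detector | actual fire) = 0.28×0.851 + 0.49×0.149
        = 0.238280 + 0.073010 = 0.311290
The terms with burnt toast present sum to 0.073010, so
  P(burnt toast | detector, actual fire) = 0.073010 / 0.311290 ≈ 0.235
This is intercausal reasoning (explaining away): once actual fire accounts for the detector, burnt toast becomes less likely.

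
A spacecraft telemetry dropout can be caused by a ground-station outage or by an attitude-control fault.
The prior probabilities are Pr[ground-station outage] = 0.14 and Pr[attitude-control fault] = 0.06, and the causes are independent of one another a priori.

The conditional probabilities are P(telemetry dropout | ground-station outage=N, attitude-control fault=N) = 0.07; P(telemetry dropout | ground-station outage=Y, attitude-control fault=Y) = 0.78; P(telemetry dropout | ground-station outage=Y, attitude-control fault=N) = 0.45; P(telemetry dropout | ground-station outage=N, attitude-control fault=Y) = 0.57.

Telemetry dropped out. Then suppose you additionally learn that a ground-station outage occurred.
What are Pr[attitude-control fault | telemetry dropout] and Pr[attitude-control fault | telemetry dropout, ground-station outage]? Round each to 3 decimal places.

Pr[attitude-control fault | telemetry dropout] ≈ 0.237; Pr[attitude-control fault | telemetry dropout, ground-station outage] ≈ 0.100

Sum P(telemetry dropout|·) weighted by the priors over the 4 (ground-station outage, attitude-control fault) configurations:
  P(telemetry dropout) = 0.07*0.86*0.94 + 0.57*0.86*0.06 + 0.45*0.14*0.94 + 0.78*0.14*0.06
        = 0.056588 + 0.029412 + 0.059220 + 0.006552 = 0.151772
Configurations with attitude-control fault contribute 0.035964, so
  P(attitude-control fault | telemetry dropout) = 0.035964 / 0.151772 ≈ 0.237

Now also conditioning on ground-station outage=true:
Numerator (weight on configurations with attitude-control fault): 0.78·0.06 = 0.046800
The normalizing constant is 0.45·0.94 + 0.78·0.06 = 0.469800
P(attitude-control fault | telemetry dropout, ground-station outage) = 0.046800/0.469800 ≈ 0.100
This is intercausal reasoning (explaining away): once ground-station outage accounts for the telemetry dropout, attitude-control fault becomes less likely.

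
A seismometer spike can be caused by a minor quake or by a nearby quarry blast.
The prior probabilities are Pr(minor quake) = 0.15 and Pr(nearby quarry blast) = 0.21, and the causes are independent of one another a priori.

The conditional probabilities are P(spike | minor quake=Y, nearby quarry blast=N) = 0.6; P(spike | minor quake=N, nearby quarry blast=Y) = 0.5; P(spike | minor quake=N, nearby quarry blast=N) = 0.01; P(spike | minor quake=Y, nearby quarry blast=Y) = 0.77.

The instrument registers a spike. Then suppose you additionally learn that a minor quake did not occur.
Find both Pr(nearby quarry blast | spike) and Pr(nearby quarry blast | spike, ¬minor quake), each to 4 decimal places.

Pr(nearby quarry blast | spike) ≈ 0.5933; Pr(nearby quarry blast | spike, ¬minor quake) ≈ 0.9300

P(spike) = 0.01·0.85·0.79 + 0.5·0.85·0.21 + 0.6·0.15·0.79 + 0.77·0.15·0.21 = 0.006715 + 0.089250 + 0.071100 + 0.024255 = 0.191320
Of this, 0.113505 comes from 0.089250 + 0.024255 (the nearby quarry blast=true cases).
So P(nearby quarry blast | spike) = 0.113505/0.191320 ≈ 0.5933.

With the extra evidence:
By total probability over both values of nearby quarry blast:
  P(spike | ¬minor quake) = 0.01×0.79 + 0.5×0.21
        = 0.007900 + 0.105000 = 0.112900
Keeping only the nearby quarry blast-present terms gives 0.105000, so
  P(nearby quarry blast | spike, ¬minor quake) = 0.105000 / 0.112900 ≈ 0.9300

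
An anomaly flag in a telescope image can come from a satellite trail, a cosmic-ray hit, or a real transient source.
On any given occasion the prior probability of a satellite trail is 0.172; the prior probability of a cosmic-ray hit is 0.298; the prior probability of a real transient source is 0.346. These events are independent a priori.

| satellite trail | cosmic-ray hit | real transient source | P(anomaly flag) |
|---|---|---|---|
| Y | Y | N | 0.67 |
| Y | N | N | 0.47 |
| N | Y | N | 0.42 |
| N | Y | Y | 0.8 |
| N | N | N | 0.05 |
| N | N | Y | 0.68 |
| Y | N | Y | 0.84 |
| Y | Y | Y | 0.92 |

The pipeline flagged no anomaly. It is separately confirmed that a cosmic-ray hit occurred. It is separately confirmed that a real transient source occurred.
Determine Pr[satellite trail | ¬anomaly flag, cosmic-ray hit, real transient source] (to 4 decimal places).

Pr[satellite trail | ¬anomaly flag, cosmic-ray hit, real transient source] ≈ 0.0767

P(¬anomaly flag | cosmic-ray hit, real transient source) = 0.2×0.828 + 0.08×0.172 = 0.165600 + 0.013760 = 0.179360
Of this, 0.013760 comes from 0.08×0.172 (the satellite trail=true cases).
So P(satellite trail | ¬anomaly flag, cosmic-ray hit, real transient source) = 0.013760/0.179360 ≈ 0.0767.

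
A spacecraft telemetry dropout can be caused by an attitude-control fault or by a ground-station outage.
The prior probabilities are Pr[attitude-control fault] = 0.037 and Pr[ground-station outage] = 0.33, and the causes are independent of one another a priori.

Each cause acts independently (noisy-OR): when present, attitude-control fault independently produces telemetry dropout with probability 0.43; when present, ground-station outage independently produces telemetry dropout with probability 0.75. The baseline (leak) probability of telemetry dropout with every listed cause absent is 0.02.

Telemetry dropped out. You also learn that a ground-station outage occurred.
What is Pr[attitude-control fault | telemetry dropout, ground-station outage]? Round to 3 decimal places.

Pr[attitude-control fault | telemetry dropout, ground-station outage] ≈ 0.042

Under noisy-OR, P(telemetry dropout | causes) = 1 − (1−0.02)·∏(1−qᵢ) over the active causes.
Sum P(telemetry dropout|·) weighted by the priors over both values of attitude-control fault:
  P(telemetry dropout | ground-station outage) = 0.755·0.963 + 0.86035·0.037
        = 0.727065 + 0.031833 = 0.758898
Keeping only the attitude-control fault-present terms gives 0.031833, so
  P(attitude-control fault | telemetry dropout, ground-station outage) = 0.031833 / 0.758898 ≈ 0.042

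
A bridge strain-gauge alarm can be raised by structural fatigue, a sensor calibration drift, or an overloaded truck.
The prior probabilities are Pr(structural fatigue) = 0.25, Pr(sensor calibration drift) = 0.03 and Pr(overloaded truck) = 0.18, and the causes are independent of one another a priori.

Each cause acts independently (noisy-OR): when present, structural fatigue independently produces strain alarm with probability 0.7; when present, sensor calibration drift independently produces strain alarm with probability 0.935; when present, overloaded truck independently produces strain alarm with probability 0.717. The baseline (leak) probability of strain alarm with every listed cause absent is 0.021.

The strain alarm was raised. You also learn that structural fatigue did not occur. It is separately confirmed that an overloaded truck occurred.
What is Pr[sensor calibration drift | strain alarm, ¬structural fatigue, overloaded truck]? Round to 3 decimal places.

Under noisy-OR, P(strain alarm | causes) = 1 − (1−0.021)·∏(1−qᵢ) over the active causes.
P(strain alarm | ¬structural fatigue, overloaded truck) = 0.722943×0.97 + 0.981991×0.03 = 0.701255 + 0.029460 = 0.730715
The sensor calibration drift-present share is 0.981991×0.03 = 0.029460.
Hence the posterior is 0.029460/0.730715 ≈ 0.040.

Pr[sensor calibration drift | strain alarm, ¬structural fatigue, overloaded truck] ≈ 0.040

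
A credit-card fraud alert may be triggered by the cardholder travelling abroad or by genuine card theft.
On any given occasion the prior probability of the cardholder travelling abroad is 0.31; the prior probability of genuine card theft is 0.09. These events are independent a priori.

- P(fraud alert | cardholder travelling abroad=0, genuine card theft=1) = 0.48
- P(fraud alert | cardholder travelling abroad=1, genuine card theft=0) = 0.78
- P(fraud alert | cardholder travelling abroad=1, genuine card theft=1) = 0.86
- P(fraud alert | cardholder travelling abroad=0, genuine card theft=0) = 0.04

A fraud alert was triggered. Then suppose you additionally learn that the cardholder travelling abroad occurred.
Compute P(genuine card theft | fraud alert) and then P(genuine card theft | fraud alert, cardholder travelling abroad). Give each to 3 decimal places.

P(genuine card theft | fraud alert) ≈ 0.180; P(genuine card theft | fraud alert, cardholder travelling abroad) ≈ 0.098

P(fraud alert) = 0.04×0.69×0.91 + 0.48×0.69×0.09 + 0.78×0.31×0.91 + 0.86×0.31×0.09 = 0.025116 + 0.029808 + 0.220038 + 0.023994 = 0.298956
Of this, 0.053802 comes from 0.029808 + 0.023994 (the genuine card theft=true cases).
So P(genuine card theft | fraud alert) = 0.053802/0.298956 ≈ 0.180.

Now also conditioning on cardholder travelling abroad=true:
Weight on genuine card theft=true, given the evidence: 0.86×0.09 = 0.077400
The normalizing constant is 0.78×0.91 + 0.86×0.09 = 0.787200
Posterior = 0.077400 / 0.787200 ≈ 0.098
— cardholder travelling abroad explains away the evidence for genuine card theft.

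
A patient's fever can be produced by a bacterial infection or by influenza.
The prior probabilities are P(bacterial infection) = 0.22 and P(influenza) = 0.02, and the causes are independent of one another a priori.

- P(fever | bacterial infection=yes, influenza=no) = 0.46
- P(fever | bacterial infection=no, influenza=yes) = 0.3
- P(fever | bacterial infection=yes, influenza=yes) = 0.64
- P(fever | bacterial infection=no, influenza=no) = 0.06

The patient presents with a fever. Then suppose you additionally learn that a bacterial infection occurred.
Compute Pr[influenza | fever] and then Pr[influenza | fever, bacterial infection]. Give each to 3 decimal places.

Pr[influenza | fever] ≈ 0.049; Pr[influenza | fever, bacterial infection] ≈ 0.028

P(fever) = 0.06·0.78·0.98 + 0.3·0.78·0.02 + 0.46·0.22·0.98 + 0.64·0.22·0.02 = 0.045864 + 0.004680 + 0.099176 + 0.002816 = 0.152536
Of this, 0.007496 comes from 0.004680 + 0.002816 (the influenza=true cases).
So P(influenza | fever) = 0.007496/0.152536 ≈ 0.049.

Now condition on the additional information:
For the numerator, keep only influenza=true terms: 0.64×0.02 = 0.012800
Normalizer over all consistent configurations: 0.46×0.98 + 0.64×0.02 = 0.463600
P(influenza | fever, bacterial infection) = 0.012800/0.463600 ≈ 0.028
The drop from 0.049 to 0.028 is the explaining-away (discounting) effect.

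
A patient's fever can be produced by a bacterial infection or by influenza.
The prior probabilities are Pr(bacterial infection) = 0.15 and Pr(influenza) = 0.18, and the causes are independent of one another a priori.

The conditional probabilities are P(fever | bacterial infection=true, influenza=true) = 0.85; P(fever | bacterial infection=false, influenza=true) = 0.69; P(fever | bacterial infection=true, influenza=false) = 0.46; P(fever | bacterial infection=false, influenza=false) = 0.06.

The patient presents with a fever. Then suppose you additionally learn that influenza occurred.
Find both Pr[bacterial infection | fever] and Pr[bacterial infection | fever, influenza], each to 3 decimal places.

Weight on bacterial infection=true, given the evidence: 0.056580 + 0.022950 = 0.079530
Denominator P(fever): 0.06×0.85×0.82 + 0.69×0.85×0.18 + 0.46×0.15×0.82 + 0.85×0.15×0.18 = 0.226920
P(bacterial infection | fever) = 0.079530/0.226920 ≈ 0.350

Now condition on the additional information:
P(fever | influenza) = 0.69×0.85 + 0.85×0.15 = 0.586500 + 0.127500 = 0.714000
Of this, 0.127500 comes from 0.85×0.15 (the bacterial infection=true cases).
P(bacterial infection | fever, influenza) = 0.127500 / 0.714000 ≈ 0.179

Pr[bacterial infection | fever] ≈ 0.350; Pr[bacterial infection | fever, influenza] ≈ 0.179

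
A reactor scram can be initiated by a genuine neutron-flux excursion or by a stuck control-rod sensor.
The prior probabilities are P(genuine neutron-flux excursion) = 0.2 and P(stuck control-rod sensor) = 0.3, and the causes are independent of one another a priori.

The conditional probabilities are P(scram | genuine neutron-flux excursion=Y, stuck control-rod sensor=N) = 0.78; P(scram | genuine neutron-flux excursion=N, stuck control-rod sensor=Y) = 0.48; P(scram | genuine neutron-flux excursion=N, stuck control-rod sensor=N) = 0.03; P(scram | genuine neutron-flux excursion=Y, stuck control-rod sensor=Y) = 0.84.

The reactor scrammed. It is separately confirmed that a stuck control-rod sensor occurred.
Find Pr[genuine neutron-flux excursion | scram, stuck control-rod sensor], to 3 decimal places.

Sum P(scram|·) weighted by the priors over both values of genuine neutron-flux excursion:
  P(scram | stuck control-rod sensor) = 0.48×0.8 + 0.84×0.2
        = 0.384000 + 0.168000 = 0.552000
The terms with genuine neutron-flux excursion present sum to 0.168000, so
  P(genuine neutron-flux excursion | scram, stuck control-rod sensor) = 0.168000 / 0.552000 ≈ 0.304

Pr[genuine neutron-flux excursion | scram, stuck control-rod sensor] ≈ 0.304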